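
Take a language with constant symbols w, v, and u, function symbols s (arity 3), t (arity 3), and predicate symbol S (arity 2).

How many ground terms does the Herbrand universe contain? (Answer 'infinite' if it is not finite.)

infinite

The signature has at least one function symbol (s, arity 3) and at least one constant (w).
Iterating s gives infinitely many distinct ground terms: w, s(w, w, w), s(s(w, w, w), s(w, w, w), s(w, w, w)), ...
So the Herbrand universe is infinite.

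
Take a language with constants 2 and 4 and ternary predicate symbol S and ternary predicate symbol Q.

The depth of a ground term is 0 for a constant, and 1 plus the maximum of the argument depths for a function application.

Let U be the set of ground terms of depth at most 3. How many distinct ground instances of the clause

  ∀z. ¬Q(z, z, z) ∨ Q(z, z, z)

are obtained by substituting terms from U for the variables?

Ground terms of depth ≤ 3:
  With no function symbols every ground term is a constant, so there are exactly 2 ground terms at every depth bound.
  N_0 = 2
  N_1 = 2
  N_2 = 2
  N_3 = 2
So there are 2 ground terms available for substitution.
There is 1 variable to instantiate (z),  occurring in at least one literal, so different choices give different ground instances.
Number of ground instances = 2.

2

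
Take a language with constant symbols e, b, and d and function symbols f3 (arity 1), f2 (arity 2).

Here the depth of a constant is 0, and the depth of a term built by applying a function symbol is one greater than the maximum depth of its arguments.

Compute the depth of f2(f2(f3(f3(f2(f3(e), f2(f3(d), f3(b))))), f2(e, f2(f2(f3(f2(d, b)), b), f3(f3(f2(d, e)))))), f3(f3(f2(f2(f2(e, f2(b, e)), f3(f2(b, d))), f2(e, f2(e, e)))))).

7

depth(f3(e)) = 1 + depth(e) = 1 + 0 = 1
depth(f3(d)) = 1 + depth(d) = 1 + 0 = 1
depth(f3(b)) = 1 + depth(b) = 1 + 0 = 1
depth(f2(f3(d), f3(b))) = 1 + max(1, 1) = 2
depth(f2(f3(e), f2(f3(d), f3(b)))) = 1 + max(1, 2) = 3
depth(f3(f2(f3(e), f2(f3(d), f3(b))))) = 1 + depth(f2(f3(e), f2(f3(d), f3(b)))) = 1 + 3 = 4
depth(f3(f3(f2(f3(e), f2(f3(d), f3(b)))))) = 1 + depth(f3(f2(f3(e), f2(f3(d), f3(b))))) = 1 + 4 = 5
depth(f2(d, b)) = 1 + max(0, 0) = 1
depth(f3(f2(d, b))) = 1 + depth(f2(d, b)) = 1 + 1 = 2
depth(f2(f3(f2(d, b)), b)) = 1 + max(2, 0) = 3
depth(f2(d, e)) = 1 + max(0, 0) = 1
depth(f3(f2(d, e))) = 1 + depth(f2(d, e)) = 1 + 1 = 2
depth(f3(f3(f2(d, e)))) = 1 + depth(f3(f2(d, e))) = 1 + 2 = 3
depth(f2(f2(f3(f2(d, b)), b), f3(f3(f2(d, e))))) = 1 + max(3, 3) = 4
depth(f2(e, f2(f2(f3(f2(d, b)), b), f3(f3(f2(d, e)))))) = 1 + max(0, 4) = 5
depth(f2(f3(f3(f2(f3(e), f2(f3(d), f3(b))))), f2(e, f2(f2(f3(f2(d, b)), b), f3(f3(f2(d, e))))))) = 1 + max(5, 5) = 6
depth(f2(b, e)) = 1 + max(0, 0) = 1
depth(f2(e, f2(b, e))) = 1 + max(0, 1) = 2
depth(f2(b, d)) = 1 + max(0, 0) = 1
depth(f3(f2(b, d))) = 1 + depth(f2(b, d)) = 1 + 1 = 2
depth(f2(f2(e, f2(b, e)), f3(f2(b, d)))) = 1 + max(2, 2) = 3
depth(f2(e, e)) = 1 + max(0, 0) = 1
depth(f2(e, f2(e, e))) = 1 + max(0, 1) = 2
depth(f2(f2(f2(e, f2(b, e)), f3(f2(b, d))), f2(e, f2(e, e)))) = 1 + max(3, 2) = 4
depth(f3(f2(f2(f2(e, f2(b, e)), f3(f2(b, d))), f2(e, f2(e, e))))) = 1 + depth(f2(f2(f2(e, f2(b, e)), f3(f2(b, d))), f2(e, f2(e, e)))) = 1 + 4 = 5
depth(f3(f3(f2(f2(f2(e, f2(b, e)), f3(f2(b, d))), f2(e, f2(e, e)))))) = 1 + depth(f3(f2(f2(f2(e, f2(b, e)), f3(f2(b, d))), f2(e, f2(e, e))))) = 1 + 5 = 6
depth(f2(f2(f3(f3(f2(f3(e), f2(f3(d), f3(b))))), f2(e, f2(f2(f3(f2(d, b)), b), f3(f3(f2(d, e)))))), f3(f3(f2(f2(f2(e, f2(b, e)), f3(f2(b, d))), f2(e, f2(e, e))))))) = 1 + max(6, 6) = 7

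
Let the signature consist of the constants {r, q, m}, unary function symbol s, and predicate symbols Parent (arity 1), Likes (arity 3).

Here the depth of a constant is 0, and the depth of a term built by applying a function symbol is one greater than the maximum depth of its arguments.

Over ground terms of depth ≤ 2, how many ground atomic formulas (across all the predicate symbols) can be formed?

First count ground terms of depth ≤ 2.
Let N_k = |{terms of depth ≤ k}|. Then N_0 = 3 and N_k = 3 + N_{k-1} for k ≥ 1 (one summand per function symbol, arity giving the exponent).
N_0 = 3
N_1 = 3 + 3 = 6
N_2 = 3 + 6 = 9
So |H| = 9.
Each predicate of arity r yields |H|^r ground atoms (one per choice of an r-tuple from H):
  Parent: 9;  Likes: 9^3 = 729
Total ground atoms: 9 + 729 = 738.

738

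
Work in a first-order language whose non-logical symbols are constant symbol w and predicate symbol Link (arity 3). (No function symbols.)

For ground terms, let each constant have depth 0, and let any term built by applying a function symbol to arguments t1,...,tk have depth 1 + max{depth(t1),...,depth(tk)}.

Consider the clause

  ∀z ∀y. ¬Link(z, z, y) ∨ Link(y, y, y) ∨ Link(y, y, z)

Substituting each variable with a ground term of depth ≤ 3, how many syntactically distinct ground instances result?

1

Ground terms of depth ≤ 3:
  With no function symbols every ground term is a constant, so there is exactly 1 ground term at every depth bound.
  N_0 = 1
  N_1 = 1
  N_2 = 1
  N_3 = 1
  Explicitly: w.
So there is exactly 1 ground term available for substitution.
The body mentions every one of the 2 quantified variables; since ground terms form a free algebra, no two substitutions collapse to the same formula.
Number of ground instances = 1^2 = 1.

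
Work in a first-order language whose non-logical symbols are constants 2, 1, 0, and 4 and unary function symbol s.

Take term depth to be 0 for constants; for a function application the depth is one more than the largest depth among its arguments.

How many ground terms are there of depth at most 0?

4

If N_k denotes the number of depth-≤k ground terms, the 4 constants give N_0 = 4, and each function symbol of arity r contributes N_{k-1}^r new terms at level k: N_k = 4 + N_{k-1}.
N_0 = 4
Explicitly: 2, 1, 0, 4.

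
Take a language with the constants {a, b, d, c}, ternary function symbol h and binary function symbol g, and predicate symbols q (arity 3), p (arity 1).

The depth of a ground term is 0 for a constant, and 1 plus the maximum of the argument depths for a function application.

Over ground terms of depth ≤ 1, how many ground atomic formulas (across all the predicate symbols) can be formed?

592788

First count ground terms of depth ≤ 1.
Count level by level. With function symbols h/3, g/2, the terms of depth ≤ k are the 4 constants together with each function applied to depth-≤(k−1) tuples, so N_k = 4 + N_{k-1}^3 + N_{k-1}^2.
N_0 = 4
N_1 = 4 + 4^3 + 4^2 = 84
So |H| = 84.
Ground atoms are formed by filling each argument slot of a predicate with a term from H, so an r-ary predicate gives |H|^r atoms:
  q: 84^3 = 592704;  p: 84
Total ground atoms: 592704 + 84 = 592788.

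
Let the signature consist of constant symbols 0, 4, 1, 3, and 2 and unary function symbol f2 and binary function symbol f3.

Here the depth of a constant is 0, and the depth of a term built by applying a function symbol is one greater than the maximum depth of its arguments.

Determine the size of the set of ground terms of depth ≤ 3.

1601495

Let N_k = |{terms of depth ≤ k}|. Then N_0 = 5 and N_k = 5 + N_{k-1} + N_{k-1}^2 for k ≥ 1 (one summand per function symbol, arity giving the exponent).
N_0 = 5
N_1 = 5 + 5 + 5^2 = 35
N_2 = 5 + 35 + 35^2 = 1265
N_3 = 5 + 1265 + 1265^2 = 1601495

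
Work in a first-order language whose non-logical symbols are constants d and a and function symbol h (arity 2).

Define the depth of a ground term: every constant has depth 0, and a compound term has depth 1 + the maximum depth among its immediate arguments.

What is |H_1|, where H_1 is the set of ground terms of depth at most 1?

If N_k denotes the number of depth-≤k ground terms, the 2 constants give N_0 = 2, and each function symbol of arity r contributes N_{k-1}^r new terms at level k: N_k = 2 + N_{k-1}^2.
N_0 = 2
N_1 = 2 + 2^2 = 6

6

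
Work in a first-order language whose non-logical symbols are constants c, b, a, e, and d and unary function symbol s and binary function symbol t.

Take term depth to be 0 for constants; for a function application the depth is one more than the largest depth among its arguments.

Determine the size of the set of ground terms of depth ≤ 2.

1265

If N_k denotes the number of depth-≤k ground terms, the 5 constants give N_0 = 5, and each function symbol of arity r contributes N_{k-1}^r new terms at level k: N_k = 5 + N_{k-1} + N_{k-1}^2.
N_0 = 5
N_1 = 5 + 5 + 5^2 = 35
N_2 = 5 + 35 + 35^2 = 1265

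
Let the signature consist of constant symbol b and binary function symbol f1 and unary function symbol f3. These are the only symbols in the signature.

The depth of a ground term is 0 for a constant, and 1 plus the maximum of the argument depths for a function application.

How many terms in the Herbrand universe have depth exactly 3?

170

Let N_k = |{terms of depth ≤ k}|. Then N_0 = 1 and N_k = 1 + N_{k-1}^2 + N_{k-1} for k ≥ 1 (one summand per function symbol, arity giving the exponent).
N_0 = 1
N_1 = 1 + 1^2 + 1 = 3
N_2 = 1 + 3^2 + 3 = 13
N_3 = 1 + 13^2 + 13 = 183
Terms of depth exactly 3: N_3 − N_2 = 183 − 13 = 170.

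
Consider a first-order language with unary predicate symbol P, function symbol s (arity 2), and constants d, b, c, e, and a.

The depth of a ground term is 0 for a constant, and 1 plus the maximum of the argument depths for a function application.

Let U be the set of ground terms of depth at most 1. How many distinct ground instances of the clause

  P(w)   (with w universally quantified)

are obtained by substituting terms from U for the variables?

Ground terms of depth ≤ 1:
  Count level by level. With function symbols s/2, the terms of depth ≤ k are the 5 constants together with each function applied to depth-≤(k−1) tuples, so N_k = 5 + N_{k-1}^2.
  N_0 = 5
  N_1 = 5 + 5^2 = 30
So there are 30 ground terms available for substitution.
There is 1 variable to instantiate (w),  occurring in at least one literal, so different choices give different ground instances.
Number of ground instances = 30.

30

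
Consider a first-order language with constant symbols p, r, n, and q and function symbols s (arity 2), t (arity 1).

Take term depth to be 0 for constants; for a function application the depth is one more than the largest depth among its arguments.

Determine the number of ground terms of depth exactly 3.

Let N_k = |{terms of depth ≤ k}|. Then N_0 = 4 and N_k = 4 + N_{k-1}^2 + N_{k-1} for k ≥ 1 (one summand per function symbol, arity giving the exponent).
N_0 = 4
N_1 = 4 + 4^2 + 4 = 24
N_2 = 4 + 24^2 + 24 = 604
N_3 = 4 + 604^2 + 604 = 365424
Terms of depth exactly 3: N_3 − N_2 = 365424 − 604 = 364820.

364820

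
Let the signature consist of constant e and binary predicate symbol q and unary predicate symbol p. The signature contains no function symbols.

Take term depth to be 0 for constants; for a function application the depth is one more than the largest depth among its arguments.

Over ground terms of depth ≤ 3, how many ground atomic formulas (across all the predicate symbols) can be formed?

2

First count ground terms of depth ≤ 3.
With no function symbols every ground term is a constant, so there is exactly 1 ground term at every depth bound.
N_0 = 1
N_1 = 1
N_2 = 1
N_3 = 1
So |H| = 1.
Ground atoms are formed by filling each argument slot of a predicate with a term from H, so an r-ary predicate gives |H|^r atoms:
  q: 1^2 = 1;  p: 1
Total ground atoms: 1 + 1 = 2.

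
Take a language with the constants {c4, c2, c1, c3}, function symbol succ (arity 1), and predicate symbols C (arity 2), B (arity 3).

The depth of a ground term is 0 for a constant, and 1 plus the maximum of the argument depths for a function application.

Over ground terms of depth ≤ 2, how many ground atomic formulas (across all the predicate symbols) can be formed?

1872

First count ground terms of depth ≤ 2.
Count level by level. With function symbols succ/1, the terms of depth ≤ k are the 4 constants together with each function applied to depth-≤(k−1) tuples, so N_k = 4 + N_{k-1}.
N_0 = 4
N_1 = 4 + 4 = 8
N_2 = 4 + 8 = 12
Explicitly: c4, c2, c1, c3, succ(c4), succ(c2), succ(c1), succ(c3), succ(succ(c4)), succ(succ(c2)), succ(succ(c1)), succ(succ(c3)).
So |H| = 12.
For each predicate symbol, the number of ground atoms is |H| raised to its arity; summing:
  C: 12^2 = 144;  B: 12^3 = 1728
Total ground atoms: 144 + 1728 = 1872.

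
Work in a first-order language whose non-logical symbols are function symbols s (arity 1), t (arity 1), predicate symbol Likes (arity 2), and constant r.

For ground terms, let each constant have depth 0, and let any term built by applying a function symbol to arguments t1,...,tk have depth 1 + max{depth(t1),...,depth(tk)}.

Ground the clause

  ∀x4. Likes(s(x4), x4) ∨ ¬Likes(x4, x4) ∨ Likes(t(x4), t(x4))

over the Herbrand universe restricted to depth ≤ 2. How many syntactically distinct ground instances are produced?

7

Ground terms of depth ≤ 2:
  Let N_k = |{terms of depth ≤ k}|. Then N_0 = 1 and N_k = 1 + N_{k-1} + N_{k-1} for k ≥ 1 (one summand per function symbol, arity giving the exponent).
  N_0 = 1
  N_1 = 1 + 1 + 1 = 3
  N_2 = 1 + 3 + 3 = 7
  Explicitly: r, s(r), s(s(r)), s(t(r)), t(r), t(s(r)), t(t(r)).
So there are 7 ground terms available for substitution.
There is 1 variable to instantiate (x4),  occurring in at least one literal, so different choices give different ground instances.
Number of ground instances = 7.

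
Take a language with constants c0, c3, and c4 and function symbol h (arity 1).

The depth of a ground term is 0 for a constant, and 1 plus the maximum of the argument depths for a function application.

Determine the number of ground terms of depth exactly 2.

3

Let N_k = |{terms of depth ≤ k}|. Then N_0 = 3 and N_k = 3 + N_{k-1} for k ≥ 1 (one summand per function symbol, arity giving the exponent).
N_0 = 3
N_1 = 3 + 3 = 6
N_2 = 3 + 6 = 9
Terms of depth exactly 2: N_2 − N_1 = 9 − 6 = 3.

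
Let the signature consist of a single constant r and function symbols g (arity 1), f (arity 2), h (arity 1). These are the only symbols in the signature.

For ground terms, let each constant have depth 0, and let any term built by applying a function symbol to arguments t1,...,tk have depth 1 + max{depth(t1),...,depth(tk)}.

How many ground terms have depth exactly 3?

651

Write N_k for the number of ground terms of depth ≤ k. A term of depth ≤ k is either a constant or a function symbol applied to arguments of depth ≤ k−1, so N_k = 1 + N_{k-1} + N_{k-1}^2 + N_{k-1}.
N_0 = 1
N_1 = 1 + 1 + 1^2 + 1 = 4
N_2 = 1 + 4 + 4^2 + 4 = 25
N_3 = 1 + 25 + 25^2 + 25 = 676
Terms of depth exactly 3: N_3 − N_2 = 676 − 25 = 651.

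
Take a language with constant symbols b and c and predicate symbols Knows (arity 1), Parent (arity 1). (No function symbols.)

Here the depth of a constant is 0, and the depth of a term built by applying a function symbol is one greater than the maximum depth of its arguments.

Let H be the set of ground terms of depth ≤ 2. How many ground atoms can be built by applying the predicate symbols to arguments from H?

First count ground terms of depth ≤ 2.
With no function symbols every ground term is a constant, so there are exactly 2 ground terms at every depth bound.
N_0 = 2
N_1 = 2
N_2 = 2
Explicitly: b, c.
So |H| = 2.
Ground atoms are formed by filling each argument slot of a predicate with a term from H, so an r-ary predicate gives |H|^r atoms:
  Knows: 2;  Parent: 2
Total ground atoms: 2 + 2 = 4.

4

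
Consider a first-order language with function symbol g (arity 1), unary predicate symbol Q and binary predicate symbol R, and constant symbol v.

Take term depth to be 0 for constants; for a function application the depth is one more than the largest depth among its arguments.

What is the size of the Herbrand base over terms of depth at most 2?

12

First count ground terms of depth ≤ 2.
If N_k denotes the number of depth-≤k ground terms, the 1 constant gives N_0 = 1, and each function symbol of arity r contributes N_{k-1}^r new terms at level k: N_k = 1 + N_{k-1}.
N_0 = 1
N_1 = 1 + 1 = 2
N_2 = 1 + 2 = 3
So |H| = 3.
Each predicate of arity r yields |H|^r ground atoms (one per choice of an r-tuple from H):
  Q: 3;  R: 3^2 = 9
Total ground atoms: 3 + 9 = 12.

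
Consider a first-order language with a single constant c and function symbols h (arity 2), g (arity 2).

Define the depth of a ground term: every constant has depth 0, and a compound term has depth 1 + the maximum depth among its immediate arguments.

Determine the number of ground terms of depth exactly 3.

Count level by level. With function symbols h/2, g/2, the terms of depth ≤ k are the 1 constant together with each function applied to depth-≤(k−1) tuples, so N_k = 1 + N_{k-1}^2 + N_{k-1}^2.
N_0 = 1
N_1 = 1 + 1^2 + 1^2 = 3
N_2 = 1 + 3^2 + 3^2 = 19
N_3 = 1 + 19^2 + 19^2 = 723
Terms of depth exactly 3: N_3 − N_2 = 723 − 19 = 704.

704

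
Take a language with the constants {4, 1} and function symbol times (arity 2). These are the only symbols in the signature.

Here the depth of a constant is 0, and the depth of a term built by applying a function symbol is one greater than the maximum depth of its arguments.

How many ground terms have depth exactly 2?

Write N_k for the number of ground terms of depth ≤ k. A term of depth ≤ k is either a constant or a function symbol applied to arguments of depth ≤ k−1, so N_k = 2 + N_{k-1}^2.
N_0 = 2
N_1 = 2 + 2^2 = 6
N_2 = 2 + 6^2 = 38
Terms of depth exactly 2: N_2 − N_1 = 38 − 6 = 32.

32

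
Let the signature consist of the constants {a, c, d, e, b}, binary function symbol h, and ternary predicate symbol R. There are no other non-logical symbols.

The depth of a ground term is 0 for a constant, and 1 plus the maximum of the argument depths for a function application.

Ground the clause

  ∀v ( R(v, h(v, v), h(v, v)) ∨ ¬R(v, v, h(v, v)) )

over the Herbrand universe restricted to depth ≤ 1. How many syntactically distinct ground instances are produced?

30

Ground terms of depth ≤ 1:
  Let N_k = |{terms of depth ≤ k}|. Then N_0 = 5 and N_k = 5 + N_{k-1}^2 for k ≥ 1 (one summand per function symbol, arity giving the exponent).
  N_0 = 5
  N_1 = 5 + 5^2 = 30
So there are 30 ground terms available for substitution.
There is 1 variable to instantiate (v),  occurring in at least one literal, so different choices give different ground instances.
Number of ground instances = 30.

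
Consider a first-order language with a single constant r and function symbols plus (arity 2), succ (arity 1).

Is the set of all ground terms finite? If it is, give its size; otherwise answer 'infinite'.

infinite

The signature has at least one function symbol (plus, arity 2) and at least one constant (r).
Iterating plus gives infinitely many distinct ground terms: r, plus(r, r), plus(plus(r, r), plus(r, r)), ...
So the Herbrand universe is infinite.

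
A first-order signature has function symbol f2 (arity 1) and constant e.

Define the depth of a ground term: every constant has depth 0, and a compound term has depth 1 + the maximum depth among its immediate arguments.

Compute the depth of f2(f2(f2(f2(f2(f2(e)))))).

depth(f2(e)) = 1 + depth(e) = 1 + 0 = 1
depth(f2(f2(e))) = 1 + depth(f2(e)) = 1 + 1 = 2
depth(f2(f2(f2(e)))) = 1 + depth(f2(f2(e))) = 1 + 2 = 3
depth(f2(f2(f2(f2(e))))) = 1 + depth(f2(f2(f2(e)))) = 1 + 3 = 4
depth(f2(f2(f2(f2(f2(e)))))) = 1 + depth(f2(f2(f2(f2(e))))) = 1 + 4 = 5
depth(f2(f2(f2(f2(f2(f2(e))))))) = 1 + depth(f2(f2(f2(f2(f2(e)))))) = 1 + 5 = 6

6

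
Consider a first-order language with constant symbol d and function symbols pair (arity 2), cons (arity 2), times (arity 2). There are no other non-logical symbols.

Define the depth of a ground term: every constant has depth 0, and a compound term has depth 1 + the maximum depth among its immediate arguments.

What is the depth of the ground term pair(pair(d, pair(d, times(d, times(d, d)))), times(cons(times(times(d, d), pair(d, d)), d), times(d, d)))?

5

depth(times(d, d)) = 1 + max(0, 0) = 1
depth(times(d, times(d, d))) = 1 + max(0, 1) = 2
depth(pair(d, times(d, times(d, d)))) = 1 + max(0, 2) = 3
depth(pair(d, pair(d, times(d, times(d, d))))) = 1 + max(0, 3) = 4
depth(pair(d, d)) = 1 + max(0, 0) = 1
depth(times(times(d, d), pair(d, d))) = 1 + max(1, 1) = 2
depth(cons(times(times(d, d), pair(d, d)), d)) = 1 + max(2, 0) = 3
depth(times(cons(times(times(d, d), pair(d, d)), d), times(d, d))) = 1 + max(3, 1) = 4
depth(pair(pair(d, pair(d, times(d, times(d, d)))), times(cons(times(times(d, d), pair(d, d)), d), times(d, d)))) = 1 + max(4, 4) = 5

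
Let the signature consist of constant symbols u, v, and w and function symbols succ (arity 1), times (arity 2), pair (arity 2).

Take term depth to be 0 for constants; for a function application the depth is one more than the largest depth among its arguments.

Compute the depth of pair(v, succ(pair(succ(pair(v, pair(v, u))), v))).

6

depth(pair(v, u)) = 1 + max(0, 0) = 1
depth(pair(v, pair(v, u))) = 1 + max(0, 1) = 2
depth(succ(pair(v, pair(v, u)))) = 1 + depth(pair(v, pair(v, u))) = 1 + 2 = 3
depth(pair(succ(pair(v, pair(v, u))), v)) = 1 + max(3, 0) = 4
depth(succ(pair(succ(pair(v, pair(v, u))), v))) = 1 + depth(pair(succ(pair(v, pair(v, u))), v)) = 1 + 4 = 5
depth(pair(v, succ(pair(succ(pair(v, pair(v, u))), v)))) = 1 + max(0, 5) = 6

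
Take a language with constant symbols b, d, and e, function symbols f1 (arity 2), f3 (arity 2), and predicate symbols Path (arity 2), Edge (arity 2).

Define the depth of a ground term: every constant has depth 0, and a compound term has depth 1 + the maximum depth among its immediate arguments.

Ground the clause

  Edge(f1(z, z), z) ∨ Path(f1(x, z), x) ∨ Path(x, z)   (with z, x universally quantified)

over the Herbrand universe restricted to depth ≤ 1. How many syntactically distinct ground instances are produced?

Ground terms of depth ≤ 1:
  If N_k denotes the number of depth-≤k ground terms, the 3 constants give N_0 = 3, and each function symbol of arity r contributes N_{k-1}^r new terms at level k: N_k = 3 + N_{k-1}^2 + N_{k-1}^2.
  N_0 = 3
  N_1 = 3 + 3^2 + 3^2 = 21
So there are 21 ground terms available for substitution.
The body mentions every one of the 2 quantified variables; since ground terms form a free algebra, no two substitutions collapse to the same formula.
Number of ground instances = 21^2 = 441.

441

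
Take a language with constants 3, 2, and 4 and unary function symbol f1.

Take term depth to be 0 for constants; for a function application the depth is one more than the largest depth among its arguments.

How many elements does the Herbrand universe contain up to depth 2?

9

Write N_k for the number of ground terms of depth ≤ k. A term of depth ≤ k is either a constant or a function symbol applied to arguments of depth ≤ k−1, so N_k = 3 + N_{k-1}.
N_0 = 3
N_1 = 3 + 3 = 6
N_2 = 3 + 6 = 9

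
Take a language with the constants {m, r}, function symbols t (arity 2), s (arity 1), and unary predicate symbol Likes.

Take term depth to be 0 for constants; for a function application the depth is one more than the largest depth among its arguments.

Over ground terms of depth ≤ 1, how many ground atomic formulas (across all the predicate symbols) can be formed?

First count ground terms of depth ≤ 1.
Count level by level. With function symbols t/2, s/1, the terms of depth ≤ k are the 2 constants together with each function applied to depth-≤(k−1) tuples, so N_k = 2 + N_{k-1}^2 + N_{k-1}.
N_0 = 2
N_1 = 2 + 2^2 + 2 = 8
Explicitly: m, r, t(m, m), t(m, r), t(r, m), t(r, r), s(m), s(r).
So |H| = 8.
For each predicate symbol, the number of ground atoms is |H| raised to its arity; summing:
  Likes: 8
Total ground atoms: 8.

8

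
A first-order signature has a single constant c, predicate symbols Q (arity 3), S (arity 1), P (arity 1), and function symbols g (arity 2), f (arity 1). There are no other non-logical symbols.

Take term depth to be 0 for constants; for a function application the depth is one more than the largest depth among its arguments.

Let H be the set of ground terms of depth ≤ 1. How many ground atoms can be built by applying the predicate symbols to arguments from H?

First count ground terms of depth ≤ 1.
Let N_k count ground terms of depth at most k. Each non-constant term of depth ≤ k is some function symbol applied to depth-≤(k−1) arguments, giving N_k = 1 + N_{k-1}^2 + N_{k-1}.
N_0 = 1
N_1 = 1 + 1^2 + 1 = 3
So |H| = 3.
Each predicate of arity r yields |H|^r ground atoms (one per choice of an r-tuple from H):
  Q: 3^3 = 27;  S: 3;  P: 3
Total ground atoms: 27 + 3 + 3 = 33.

33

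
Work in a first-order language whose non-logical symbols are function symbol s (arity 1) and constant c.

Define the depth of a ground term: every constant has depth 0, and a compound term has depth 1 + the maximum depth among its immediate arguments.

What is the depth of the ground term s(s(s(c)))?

3

depth(s(c)) = 1 + depth(c) = 1 + 0 = 1
depth(s(s(c))) = 1 + depth(s(c)) = 1 + 1 = 2
depth(s(s(s(c)))) = 1 + depth(s(s(c))) = 1 + 2 = 3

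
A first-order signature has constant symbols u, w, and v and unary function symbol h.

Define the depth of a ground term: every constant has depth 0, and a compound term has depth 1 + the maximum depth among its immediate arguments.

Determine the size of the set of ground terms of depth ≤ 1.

6

Let N_k count ground terms of depth at most k. Each non-constant term of depth ≤ k is some function symbol applied to depth-≤(k−1) arguments, giving N_k = 3 + N_{k-1}.
N_0 = 3
N_1 = 3 + 3 = 6
Explicitly: u, w, v, h(u), h(w), h(v).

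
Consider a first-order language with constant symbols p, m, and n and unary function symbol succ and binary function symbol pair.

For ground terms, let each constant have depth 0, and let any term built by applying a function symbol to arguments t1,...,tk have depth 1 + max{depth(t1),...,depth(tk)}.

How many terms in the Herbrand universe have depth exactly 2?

Let N_k = |{terms of depth ≤ k}|. Then N_0 = 3 and N_k = 3 + N_{k-1} + N_{k-1}^2 for k ≥ 1 (one summand per function symbol, arity giving the exponent).
N_0 = 3
N_1 = 3 + 3 + 3^2 = 15
N_2 = 3 + 15 + 15^2 = 243
Terms of depth exactly 2: N_2 − N_1 = 243 − 15 = 228.

228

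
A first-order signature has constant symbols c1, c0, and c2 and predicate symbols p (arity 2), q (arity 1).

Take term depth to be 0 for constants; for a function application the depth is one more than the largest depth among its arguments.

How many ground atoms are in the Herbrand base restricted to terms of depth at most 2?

First count ground terms of depth ≤ 2.
With no function symbols every ground term is a constant, so there are exactly 3 ground terms at every depth bound.
N_0 = 3
N_1 = 3
N_2 = 3
Explicitly: c1, c0, c2.
So |H| = 3.
For each predicate symbol, the number of ground atoms is |H| raised to its arity; summing:
  p: 3^2 = 9;  q: 3
Total ground atoms: 9 + 3 = 12.

12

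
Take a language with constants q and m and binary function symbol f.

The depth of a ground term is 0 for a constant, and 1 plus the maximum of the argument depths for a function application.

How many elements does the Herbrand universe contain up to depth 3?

1446

If N_k denotes the number of depth-≤k ground terms, the 2 constants give N_0 = 2, and each function symbol of arity r contributes N_{k-1}^r new terms at level k: N_k = 2 + N_{k-1}^2.
N_0 = 2
N_1 = 2 + 2^2 = 6
N_2 = 2 + 6^2 = 38
N_3 = 2 + 38^2 = 1446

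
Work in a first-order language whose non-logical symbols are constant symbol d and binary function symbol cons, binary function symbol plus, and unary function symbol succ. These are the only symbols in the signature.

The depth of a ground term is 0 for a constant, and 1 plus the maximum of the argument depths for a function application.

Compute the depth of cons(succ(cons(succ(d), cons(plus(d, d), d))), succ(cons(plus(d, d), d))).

5

depth(succ(d)) = 1 + depth(d) = 1 + 0 = 1
depth(plus(d, d)) = 1 + max(0, 0) = 1
depth(cons(plus(d, d), d)) = 1 + max(1, 0) = 2
depth(cons(succ(d), cons(plus(d, d), d))) = 1 + max(1, 2) = 3
depth(succ(cons(succ(d), cons(plus(d, d), d)))) = 1 + depth(cons(succ(d), cons(plus(d, d), d))) = 1 + 3 = 4
depth(succ(cons(plus(d, d), d))) = 1 + depth(cons(plus(d, d), d)) = 1 + 2 = 3
depth(cons(succ(cons(succ(d), cons(plus(d, d), d))), succ(cons(plus(d, d), d)))) = 1 + max(4, 3) = 5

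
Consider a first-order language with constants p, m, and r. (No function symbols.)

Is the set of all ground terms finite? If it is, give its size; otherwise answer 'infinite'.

3

There are no function symbols, so every ground term is one of the 3 constants.
The Herbrand universe is {p, m, r}, which is finite with 3 elements.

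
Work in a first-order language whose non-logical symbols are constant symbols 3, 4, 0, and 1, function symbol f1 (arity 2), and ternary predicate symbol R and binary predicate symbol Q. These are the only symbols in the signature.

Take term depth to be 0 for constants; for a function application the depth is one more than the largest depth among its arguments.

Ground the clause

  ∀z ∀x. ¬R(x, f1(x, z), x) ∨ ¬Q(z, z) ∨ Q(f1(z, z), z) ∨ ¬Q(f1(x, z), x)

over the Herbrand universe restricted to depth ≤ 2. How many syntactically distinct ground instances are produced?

Ground terms of depth ≤ 2:
  Let N_k count ground terms of depth at most k. Each non-constant term of depth ≤ k is some function symbol applied to depth-≤(k−1) arguments, giving N_k = 4 + N_{k-1}^2.
  N_0 = 4
  N_1 = 4 + 4^2 = 20
  N_2 = 4 + 20^2 = 404
So there are 404 ground terms available for substitution.
The clause has 2 distinct variables (z, x), each appearing in the body. In the free term algebra distinct substitutions yield syntactically distinct ground instances.
Number of ground instances = 404^2 = 163216.

163216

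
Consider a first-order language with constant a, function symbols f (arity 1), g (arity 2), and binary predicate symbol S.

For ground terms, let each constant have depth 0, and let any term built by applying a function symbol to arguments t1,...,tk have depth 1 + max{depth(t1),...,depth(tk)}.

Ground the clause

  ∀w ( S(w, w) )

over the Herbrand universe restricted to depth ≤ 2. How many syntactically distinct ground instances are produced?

Ground terms of depth ≤ 2:
  Count level by level. With function symbols f/1, g/2, the terms of depth ≤ k are the 1 constant together with each function applied to depth-≤(k−1) tuples, so N_k = 1 + N_{k-1} + N_{k-1}^2.
  N_0 = 1
  N_1 = 1 + 1 + 1^2 = 3
  N_2 = 1 + 3 + 3^2 = 13
So there are 13 ground terms available for substitution.
The clause has 1 distinct variable (w), which appears in the body. In the free term algebra distinct substitutions yield syntactically distinct ground instances.
Number of ground instances = 13.

13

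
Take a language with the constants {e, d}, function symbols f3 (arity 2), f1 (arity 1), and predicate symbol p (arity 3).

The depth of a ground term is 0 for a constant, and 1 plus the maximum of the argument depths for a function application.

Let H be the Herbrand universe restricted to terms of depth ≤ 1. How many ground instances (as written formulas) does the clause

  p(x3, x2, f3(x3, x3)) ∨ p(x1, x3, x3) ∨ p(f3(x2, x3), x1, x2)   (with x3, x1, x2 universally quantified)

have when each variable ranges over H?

Ground terms of depth ≤ 1:
  Write N_k for the number of ground terms of depth ≤ k. A term of depth ≤ k is either a constant or a function symbol applied to arguments of depth ≤ k−1, so N_k = 2 + N_{k-1}^2 + N_{k-1}.
  N_0 = 2
  N_1 = 2 + 2^2 + 2 = 8
  Explicitly: e, d, f3(e, e), f3(e, d), f3(d, e), f3(d, d), f1(e), f1(d).
So there are 8 ground terms available for substitution.
The clause has 3 distinct variables (x3, x1, x2), each appearing in the body. In the free term algebra distinct substitutions yield syntactically distinct ground instances.
Number of ground instances = 8^3 = 512.

512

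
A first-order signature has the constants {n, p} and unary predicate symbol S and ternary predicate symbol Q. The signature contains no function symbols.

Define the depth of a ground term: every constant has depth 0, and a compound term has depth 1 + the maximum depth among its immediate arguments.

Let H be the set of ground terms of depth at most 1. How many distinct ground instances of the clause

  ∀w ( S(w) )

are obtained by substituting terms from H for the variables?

2

Ground terms of depth ≤ 1:
  With no function symbols every ground term is a constant, so there are exactly 2 ground terms at every depth bound.
  N_0 = 2
  N_1 = 2
So there are 2 ground terms available for substitution.
The body mentions the single quantified variable w; since ground terms form a free algebra, no two substitutions collapse to the same formula.
Number of ground instances = 2.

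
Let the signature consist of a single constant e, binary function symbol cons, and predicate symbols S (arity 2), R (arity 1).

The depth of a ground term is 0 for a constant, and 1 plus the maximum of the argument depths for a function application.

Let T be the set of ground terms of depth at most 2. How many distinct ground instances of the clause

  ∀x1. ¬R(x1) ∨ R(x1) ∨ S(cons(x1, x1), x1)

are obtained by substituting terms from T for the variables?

Ground terms of depth ≤ 2:
  Let N_k count ground terms of depth at most k. Each non-constant term of depth ≤ k is some function symbol applied to depth-≤(k−1) arguments, giving N_k = 1 + N_{k-1}^2.
  N_0 = 1
  N_1 = 1 + 1^2 = 2
  N_2 = 1 + 2^2 = 5
  Explicitly: e, cons(e, e), cons(e, cons(e, e)), cons(cons(e, e), e), cons(cons(e, e), cons(e, e)).
So there are 5 ground terms available for substitution.
The body mentions the single quantified variable x1; since ground terms form a free algebra, no two substitutions collapse to the same formula.
Number of ground instances = 5.

5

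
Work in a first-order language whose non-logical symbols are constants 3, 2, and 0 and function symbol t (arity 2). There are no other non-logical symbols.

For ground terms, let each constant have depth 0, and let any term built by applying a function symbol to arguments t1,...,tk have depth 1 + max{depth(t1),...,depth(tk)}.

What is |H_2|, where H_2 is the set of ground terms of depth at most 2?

147

Let N_k count ground terms of depth at most k. Each non-constant term of depth ≤ k is some function symbol applied to depth-≤(k−1) arguments, giving N_k = 3 + N_{k-1}^2.
N_0 = 3
N_1 = 3 + 3^2 = 12
N_2 = 3 + 12^2 = 147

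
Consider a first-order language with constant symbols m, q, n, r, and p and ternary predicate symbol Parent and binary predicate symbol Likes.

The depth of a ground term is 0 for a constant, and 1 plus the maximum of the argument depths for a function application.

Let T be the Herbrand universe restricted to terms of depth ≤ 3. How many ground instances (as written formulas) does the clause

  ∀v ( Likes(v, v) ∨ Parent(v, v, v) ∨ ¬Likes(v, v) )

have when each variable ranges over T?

5

Ground terms of depth ≤ 3:
  With no function symbols every ground term is a constant, so there are exactly 5 ground terms at every depth bound.
  N_0 = 5
  N_1 = 5
  N_2 = 5
  N_3 = 5
So there are 5 ground terms available for substitution.
The clause has 1 distinct variable (v), which appears in the body. In the free term algebra distinct substitutions yield syntactically distinct ground instances.
Number of ground instances = 5.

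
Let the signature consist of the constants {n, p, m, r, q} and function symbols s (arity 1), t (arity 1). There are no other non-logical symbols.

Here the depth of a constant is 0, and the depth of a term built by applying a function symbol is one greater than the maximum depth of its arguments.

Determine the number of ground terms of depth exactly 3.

40

Write N_k for the number of ground terms of depth ≤ k. A term of depth ≤ k is either a constant or a function symbol applied to arguments of depth ≤ k−1, so N_k = 5 + N_{k-1} + N_{k-1}.
N_0 = 5
N_1 = 5 + 5 + 5 = 15
N_2 = 5 + 15 + 15 = 35
N_3 = 5 + 35 + 35 = 75
Terms of depth exactly 3: N_3 − N_2 = 75 − 35 = 40.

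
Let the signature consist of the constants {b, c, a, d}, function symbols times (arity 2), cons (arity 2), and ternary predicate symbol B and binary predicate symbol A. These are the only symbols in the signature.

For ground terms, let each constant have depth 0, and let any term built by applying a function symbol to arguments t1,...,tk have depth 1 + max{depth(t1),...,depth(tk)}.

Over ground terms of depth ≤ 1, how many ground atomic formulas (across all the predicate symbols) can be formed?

First count ground terms of depth ≤ 1.
Count level by level. With function symbols times/2, cons/2, the terms of depth ≤ k are the 4 constants together with each function applied to depth-≤(k−1) tuples, so N_k = 4 + N_{k-1}^2 + N_{k-1}^2.
N_0 = 4
N_1 = 4 + 4^2 + 4^2 = 36
So |H| = 36.
For each predicate symbol, the number of ground atoms is |H| raised to its arity; summing:
  B: 36^3 = 46656;  A: 36^2 = 1296
Total ground atoms: 46656 + 1296 = 47952.

47952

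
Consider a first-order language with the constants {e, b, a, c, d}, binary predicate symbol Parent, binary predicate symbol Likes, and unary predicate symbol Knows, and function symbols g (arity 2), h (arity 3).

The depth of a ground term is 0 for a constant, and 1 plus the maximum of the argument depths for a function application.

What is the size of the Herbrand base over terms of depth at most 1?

First count ground terms of depth ≤ 1.
Let N_k = |{terms of depth ≤ k}|. Then N_0 = 5 and N_k = 5 + N_{k-1}^2 + N_{k-1}^3 for k ≥ 1 (one summand per function symbol, arity giving the exponent).
N_0 = 5
N_1 = 5 + 5^2 + 5^3 = 155
So |H| = 155.
For each predicate symbol, the number of ground atoms is |H| raised to its arity; summing:
  Parent: 155^2 = 24025;  Likes: 155^2 = 24025;  Knows: 155
Total ground atoms: 24025 + 24025 + 155 = 48205.

48205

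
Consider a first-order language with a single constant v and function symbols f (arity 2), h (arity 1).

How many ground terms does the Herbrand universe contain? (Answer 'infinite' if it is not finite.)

The signature has at least one function symbol (f, arity 2) and at least one constant (v).
Iterating f gives infinitely many distinct ground terms: v, f(v, v), f(f(v, v), f(v, v)), ...
So the Herbrand universe is infinite.

infinite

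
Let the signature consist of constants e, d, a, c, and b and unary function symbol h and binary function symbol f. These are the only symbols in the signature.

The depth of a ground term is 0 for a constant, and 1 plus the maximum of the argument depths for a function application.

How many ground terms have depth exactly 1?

30

Let N_k count ground terms of depth at most k. Each non-constant term of depth ≤ k is some function symbol applied to depth-≤(k−1) arguments, giving N_k = 5 + N_{k-1} + N_{k-1}^2.
N_0 = 5
N_1 = 5 + 5 + 5^2 = 35
Terms of depth exactly 1: N_1 − N_0 = 35 − 5 = 30.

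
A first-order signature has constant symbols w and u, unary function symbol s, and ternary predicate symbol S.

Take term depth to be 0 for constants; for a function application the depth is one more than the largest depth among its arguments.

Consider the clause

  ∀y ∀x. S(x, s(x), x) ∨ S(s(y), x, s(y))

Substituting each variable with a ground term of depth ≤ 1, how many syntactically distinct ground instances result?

Ground terms of depth ≤ 1:
  Let N_k count ground terms of depth at most k. Each non-constant term of depth ≤ k is some function symbol applied to depth-≤(k−1) arguments, giving N_k = 2 + N_{k-1}.
  N_0 = 2
  N_1 = 2 + 2 = 4
So there are 4 ground terms available for substitution.
There are 2 variables to instantiate (y, x), each occurring in at least one literal, so different choices give different ground instances.
Number of ground instances = 4^2 = 16.

16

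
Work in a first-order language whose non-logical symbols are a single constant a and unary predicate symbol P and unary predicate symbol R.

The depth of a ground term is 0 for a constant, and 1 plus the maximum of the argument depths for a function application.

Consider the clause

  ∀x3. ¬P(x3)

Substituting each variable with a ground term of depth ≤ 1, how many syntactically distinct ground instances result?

1

Ground terms of depth ≤ 1:
  With no function symbols every ground term is a constant, so there is exactly 1 ground term at every depth bound.
  N_0 = 1
  N_1 = 1
  Explicitly: a.
So there is exactly 1 ground term available for substitution.
There is 1 variable to instantiate (x3),  occurring in at least one literal, so different choices give different ground instances.
Number of ground instances = 1.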